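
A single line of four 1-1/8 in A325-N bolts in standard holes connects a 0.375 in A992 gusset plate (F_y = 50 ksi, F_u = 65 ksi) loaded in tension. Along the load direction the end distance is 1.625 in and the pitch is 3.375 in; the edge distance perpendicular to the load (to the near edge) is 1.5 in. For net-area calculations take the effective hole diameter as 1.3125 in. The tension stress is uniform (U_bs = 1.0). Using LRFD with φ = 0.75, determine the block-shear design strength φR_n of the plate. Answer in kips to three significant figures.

93.9 kips

Shear plane L_v = 1.625 + 3·3.375 = 11.75 in; A_gv = 11.75 × 0.375 = 4.406 in².
A_nv = (11.75 − 3.5·1.3125) × 0.375 = 2.684 in².
A_nt = (1.5 − 0.5·1.3125) × 0.375 = 0.3164 in².
0.6 F_u A_nv = 104.7 kips; 0.6 F_y A_gv = 132.2 kips → shear rupture governs the shear term.
R_n = 104.7 + 1.0 × 65 × 0.3164 = 125.2 kips.
Design strength φR_n = 0.75 × 125.2 = 93.9 kips.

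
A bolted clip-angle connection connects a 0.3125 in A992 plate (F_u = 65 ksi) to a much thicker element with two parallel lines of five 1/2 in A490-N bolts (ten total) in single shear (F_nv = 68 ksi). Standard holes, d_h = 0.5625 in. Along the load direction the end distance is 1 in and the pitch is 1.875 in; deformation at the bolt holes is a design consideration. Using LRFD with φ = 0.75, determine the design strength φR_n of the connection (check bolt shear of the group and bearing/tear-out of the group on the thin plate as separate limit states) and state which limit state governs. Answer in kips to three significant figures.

Bolt shear: A_b = π·0.5²/4 = 0.1963 in²; R_n = 68 × 0.1963 × 10 × 1 = 133.5 kips → 0.75 × 133.5 = 100 kips.
Bearing (1.2 l_c t F_u ≤ 2.4 d t F_u): upper limit = 2.4·0.5·0.3125·65 = 24.38 kips.
  Edge l_c = 1 − 0.5625/2 = 0.7188 → r_n = 17.52 kips; interior l_c = 1.875 − 0.5625 = 1.312 → r_n = 24.38 kips.
  R_n,bearing = 2·17.52 + 8·24.38 = 230 kips → 0.75 × 230 = 173 kips.
Bolt shear governs: 100 kips.

100 kips (bolt shear governs)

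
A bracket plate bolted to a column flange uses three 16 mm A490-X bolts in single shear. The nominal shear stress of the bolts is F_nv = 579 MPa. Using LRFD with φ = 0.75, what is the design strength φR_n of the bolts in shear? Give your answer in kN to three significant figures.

262 kN

A_b = π × 16² / 4 = 201.1 mm².
R_n = F_nv · A_b · n · n_s = 579 × 201.1 × 3 × 1 / 1000 = 349.2 kN.
Design strength φR_n = 0.75 × 349.2 = 262 kN.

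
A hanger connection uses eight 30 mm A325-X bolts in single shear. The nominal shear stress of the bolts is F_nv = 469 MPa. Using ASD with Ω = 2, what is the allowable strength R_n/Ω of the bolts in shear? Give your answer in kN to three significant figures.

A_b = π × 30² / 4 = 706.9 mm².
R_n = F_nv · A_b · n · n_s = 469 × 706.9 × 8 × 1 / 1000 = 2652 kN.
Allowable strength R_n/Ω = 2652 / 2 = 1330 kN.

1330 kN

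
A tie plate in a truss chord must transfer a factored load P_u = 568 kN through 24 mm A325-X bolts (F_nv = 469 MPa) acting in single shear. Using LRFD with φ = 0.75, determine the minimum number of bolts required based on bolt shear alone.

4 bolts

A_b = π·24²/4 = 452.4 mm².
Per-bolt design strength φR_n = 0.75 × 469 × 452.4 × 1 / 1000 = 159.1 kN.
n ≥ 568 / 159.1 = 3.569 → use 4 bolts.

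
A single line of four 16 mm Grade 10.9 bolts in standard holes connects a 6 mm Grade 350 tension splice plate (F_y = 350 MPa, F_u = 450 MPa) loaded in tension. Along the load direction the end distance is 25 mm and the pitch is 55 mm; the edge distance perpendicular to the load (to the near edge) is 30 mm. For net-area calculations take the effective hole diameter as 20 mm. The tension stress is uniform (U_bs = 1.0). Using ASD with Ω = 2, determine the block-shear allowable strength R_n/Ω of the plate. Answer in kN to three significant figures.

Shear plane L_v = 25 + 3·55 = 190 mm; A_gv = 190 × 6 = 1140 mm².
A_nv = (190 − 3.5·20) × 6 = 720 mm².
A_nt = (30 − 0.5·20) × 6 = 120 mm².
0.6 F_u A_nv = 194.4 kN; 0.6 F_y A_gv = 239.4 kN → shear rupture governs the shear term.
R_n = 194.4 + 1.0 × 450 × 120 / 1000 = 248.4 kN.
Allowable strength R_n/Ω = 248.4 / 2 = 124 kN.

124 kN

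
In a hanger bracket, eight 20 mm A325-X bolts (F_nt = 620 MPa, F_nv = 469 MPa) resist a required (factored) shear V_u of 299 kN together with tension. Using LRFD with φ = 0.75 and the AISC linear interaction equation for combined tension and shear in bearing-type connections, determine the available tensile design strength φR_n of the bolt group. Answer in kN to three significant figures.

A_b = π·20²/4 = 314.2 mm²; f_rv = 299 × 1000 / (8 × 314.2) = 119 MPa.
F'_nt = 1.3 F_nt − (F_nt / φF_nv) f_rv = 1.3·620 − (620/(0.75·469))·119 = 596.3 MPa, capped at F_nt → F'_nt = 596.3 MPa.
R_n = F'_nt · A_b · n = 596.3 × 314.2 × 8 / 1000 = 1499 kN.
Design strength φR_n = 0.75 × 1499 = 1120 kN.

1120 kN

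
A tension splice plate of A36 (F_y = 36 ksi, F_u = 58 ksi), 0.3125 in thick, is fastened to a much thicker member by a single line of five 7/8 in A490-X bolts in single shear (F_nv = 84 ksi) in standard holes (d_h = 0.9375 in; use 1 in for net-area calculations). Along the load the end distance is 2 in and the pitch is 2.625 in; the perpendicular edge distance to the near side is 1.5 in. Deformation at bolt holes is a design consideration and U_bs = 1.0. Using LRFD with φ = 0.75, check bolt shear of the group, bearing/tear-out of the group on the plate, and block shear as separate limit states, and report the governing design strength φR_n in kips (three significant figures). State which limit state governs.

76.9 kips (block shear governs)

Bolt shear: A_b = π·0.875²/4 = 0.6013 in²; R_n = 84 × 0.6013 × 5 × 1 = 252.6 kips → 0.75 × 252.6 = 189 kips.
Bearing: edge l_c = 1.531, r_n = 33.3 kips; interior l_c = 1.688, r_n = 36.7 kips; R_n = 33.3 + 4·36.7 = 180.1 kips → 135 kips.
Block shear: A_gv = 3.906, A_nv = 2.5, A_nt = 0.3125 in²; R_n = min(0.6F_uA_nv, 0.6F_yA_gv) + U_bs·F_u·A_nt = 102.5 kips → 76.9 kips.
Block shear governs: 76.9 kips.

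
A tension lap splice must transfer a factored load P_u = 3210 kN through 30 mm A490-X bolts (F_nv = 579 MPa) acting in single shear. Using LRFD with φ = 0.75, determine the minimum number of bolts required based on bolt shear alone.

11 bolts

A_b = π·30²/4 = 706.9 mm².
Per-bolt design strength φR_n = 0.75 × 579 × 706.9 × 1 / 1000 = 307 kN.
n ≥ 3210 / 307 = 10.46 → use 11 bolts.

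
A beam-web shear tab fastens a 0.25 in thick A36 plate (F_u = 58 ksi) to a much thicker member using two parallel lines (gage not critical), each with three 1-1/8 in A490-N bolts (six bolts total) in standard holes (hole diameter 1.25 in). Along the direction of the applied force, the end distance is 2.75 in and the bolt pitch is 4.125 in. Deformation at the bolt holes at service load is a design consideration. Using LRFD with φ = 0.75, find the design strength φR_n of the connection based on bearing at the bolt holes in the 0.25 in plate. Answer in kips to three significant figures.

Per bolt r_n = 1.2 l_c t F_u ≤ 2.4 d t F_u; upper limit = 2.4 × 1.125 × 0.25 × 58 = 39.15 kips.
Edge bolt: l_c = 2.75 − 1.25/2 = 2.125 in → 1.2 × 2.125 × 0.25 × 58 = 36.97 → r_n = 36.97 kips.
Interior bolts: l_c = 4.125 − 1.25 = 2.875 in → 1.2 × 2.875 × 0.25 × 58 = 50.02 → r_n = 39.15 kips.
R_n = 2 × 36.97 + 4 × 39.15 = 230.5 kips.
Design strength φR_n = 0.75 × 230.5 = 173 kips.

173 kips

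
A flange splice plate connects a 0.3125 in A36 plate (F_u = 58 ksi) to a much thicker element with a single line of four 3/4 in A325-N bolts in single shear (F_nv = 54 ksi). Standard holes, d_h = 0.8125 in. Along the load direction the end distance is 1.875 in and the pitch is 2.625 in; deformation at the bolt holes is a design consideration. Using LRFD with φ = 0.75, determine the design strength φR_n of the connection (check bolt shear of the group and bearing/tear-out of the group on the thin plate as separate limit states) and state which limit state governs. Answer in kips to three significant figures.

71.6 kips (bolt shear governs)

Bolt shear: A_b = π·0.75²/4 = 0.4418 in²; R_n = 54 × 0.4418 × 4 × 1 = 95.43 kips → 0.75 × 95.43 = 71.6 kips.
Bearing (1.2 l_c t F_u ≤ 2.4 d t F_u): upper limit = 2.4·0.75·0.3125·58 = 32.62 kips.
  Edge l_c = 1.875 − 0.8125/2 = 1.469 → r_n = 31.95 kips; interior l_c = 2.625 − 0.8125 = 1.812 → r_n = 32.62 kips.
  R_n,bearing = 1·31.95 + 3·32.62 = 129.8 kips → 0.75 × 129.8 = 97.4 kips.
Bolt shear governs: 71.6 kips.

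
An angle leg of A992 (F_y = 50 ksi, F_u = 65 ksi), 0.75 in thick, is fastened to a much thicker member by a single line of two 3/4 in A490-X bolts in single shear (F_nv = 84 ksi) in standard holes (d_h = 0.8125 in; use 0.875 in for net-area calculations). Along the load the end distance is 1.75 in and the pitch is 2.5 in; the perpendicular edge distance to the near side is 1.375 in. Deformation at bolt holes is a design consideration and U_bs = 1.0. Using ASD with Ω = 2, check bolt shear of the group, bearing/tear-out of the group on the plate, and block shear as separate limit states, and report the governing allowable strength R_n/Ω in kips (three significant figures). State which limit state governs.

Bolt shear: A_b = π·0.75²/4 = 0.4418 in²; R_n = 84 × 0.4418 × 2 × 1 = 74.22 kips → 74.22 / 2 = 37.1 kips.
Bearing: edge l_c = 1.344, r_n = 78.61 kips; interior l_c = 1.688, r_n = 87.75 kips; R_n = 78.61 + 1·87.75 = 166.4 kips → 83.2 kips.
Block shear: A_gv = 3.188, A_nv = 2.203, A_nt = 0.7031 in²; R_n = min(0.6F_uA_nv, 0.6F_yA_gv) + U_bs·F_u·A_nt = 131.6 kips → 65.8 kips.
Bolt shear governs: 37.1 kips.

37.1 kips (bolt shear governs)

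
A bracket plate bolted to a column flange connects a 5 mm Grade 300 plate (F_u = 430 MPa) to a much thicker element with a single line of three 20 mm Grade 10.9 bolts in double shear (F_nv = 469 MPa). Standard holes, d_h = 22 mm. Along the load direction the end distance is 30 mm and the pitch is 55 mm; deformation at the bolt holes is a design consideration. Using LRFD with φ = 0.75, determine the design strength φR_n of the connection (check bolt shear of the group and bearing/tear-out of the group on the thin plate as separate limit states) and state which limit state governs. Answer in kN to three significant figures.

Bolt shear: A_b = π·20²/4 = 314.2 mm²; R_n = 469 × 314.2 × 3 × 2 / 1000 = 884 kN → 0.75 × 884 = 663 kN.
Bearing (1.2 l_c t F_u ≤ 2.4 d t F_u): upper limit = 2.4·20·5·430 / 1000 = 103.2 kN.
  Edge l_c = 30 − 22/2 = 19 → r_n = 49.02 kN; interior l_c = 55 − 22 = 33 → r_n = 85.14 kN.
  R_n,bearing = 1·49.02 + 2·85.14 = 219.3 kN → 0.75 × 219.3 = 164 kN.
Bearing governs: 164 kN.

164 kN (bearing governs)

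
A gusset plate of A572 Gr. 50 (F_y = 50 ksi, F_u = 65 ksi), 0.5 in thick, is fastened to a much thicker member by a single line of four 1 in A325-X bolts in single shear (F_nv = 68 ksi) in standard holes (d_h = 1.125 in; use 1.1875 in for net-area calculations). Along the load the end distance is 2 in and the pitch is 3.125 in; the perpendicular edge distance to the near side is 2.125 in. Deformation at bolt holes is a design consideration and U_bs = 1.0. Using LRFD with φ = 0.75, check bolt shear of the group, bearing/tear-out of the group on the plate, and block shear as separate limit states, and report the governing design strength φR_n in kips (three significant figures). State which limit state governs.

Bolt shear: A_b = π·1²/4 = 0.7854 in²; R_n = 68 × 0.7854 × 4 × 1 = 213.6 kips → 0.75 × 213.6 = 160 kips.
Bearing: edge l_c = 1.438, r_n = 56.06 kips; interior l_c = 2, r_n = 78 kips; R_n = 56.06 + 3·78 = 290.1 kips → 218 kips.
Block shear: A_gv = 5.688, A_nv = 3.609, A_nt = 0.7656 in²; R_n = min(0.6F_uA_nv, 0.6F_yA_gv) + U_bs·F_u·A_nt = 190.5 kips → 143 kips.
Block shear governs: 143 kips.

143 kips (block shear governs)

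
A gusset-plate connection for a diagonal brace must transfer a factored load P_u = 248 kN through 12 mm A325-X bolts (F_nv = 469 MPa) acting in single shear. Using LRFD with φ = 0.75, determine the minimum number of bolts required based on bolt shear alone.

7 bolts

A_b = π·12²/4 = 113.1 mm².
Per-bolt design strength φR_n = 0.75 × 469 × 113.1 × 1 / 1000 = 39.78 kN.
n ≥ 248 / 39.78 = 6.234 → use 7 bolts.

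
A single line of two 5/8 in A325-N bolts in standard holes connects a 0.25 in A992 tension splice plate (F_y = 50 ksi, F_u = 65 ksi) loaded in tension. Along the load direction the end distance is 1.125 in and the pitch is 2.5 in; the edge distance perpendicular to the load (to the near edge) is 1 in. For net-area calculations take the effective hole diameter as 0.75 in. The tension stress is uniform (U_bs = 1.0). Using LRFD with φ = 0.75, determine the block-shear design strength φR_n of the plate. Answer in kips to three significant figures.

25.9 kips

Shear plane L_v = 1.125 + 1·2.5 = 3.625 in; A_gv = 3.625 × 0.25 = 0.9062 in².
A_nv = (3.625 − 1.5·0.75) × 0.25 = 0.625 in².
A_nt = (1 − 0.5·0.75) × 0.25 = 0.1562 in².
0.6 F_u A_nv = 24.38 kips; 0.6 F_y A_gv = 27.19 kips → shear rupture governs the shear term.
R_n = 24.38 + 1.0 × 65 × 0.1562 = 34.53 kips.
Design strength φR_n = 0.75 × 34.53 = 25.9 kips.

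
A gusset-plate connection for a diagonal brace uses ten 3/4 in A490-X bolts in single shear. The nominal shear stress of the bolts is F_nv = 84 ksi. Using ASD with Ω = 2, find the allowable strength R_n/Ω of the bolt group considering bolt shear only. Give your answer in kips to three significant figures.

186 kips

A_b = π × 0.75² / 4 = 0.4418 in².
R_n = F_nv · A_b · n · n_s = 84 × 0.4418 × 10 × 1 = 371.1 kips.
Allowable strength R_n/Ω = 371.1 / 2 = 186 kips.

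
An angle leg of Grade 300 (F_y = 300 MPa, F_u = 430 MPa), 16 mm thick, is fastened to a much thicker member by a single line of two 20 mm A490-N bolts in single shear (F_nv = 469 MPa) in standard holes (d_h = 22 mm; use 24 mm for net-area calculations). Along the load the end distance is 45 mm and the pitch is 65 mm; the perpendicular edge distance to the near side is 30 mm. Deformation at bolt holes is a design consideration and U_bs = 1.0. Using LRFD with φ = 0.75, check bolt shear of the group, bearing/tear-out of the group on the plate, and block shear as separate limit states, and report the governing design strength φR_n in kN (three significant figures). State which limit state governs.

221 kN (bolt shear governs)

Bolt shear: A_b = π·20²/4 = 314.2 mm²; R_n = 469 × 314.2 × 2 × 1 / 1000 = 294.7 kN → 0.75 × 294.7 = 221 kN.
Bearing: edge l_c = 34, r_n = 280.7 kN; interior l_c = 43, r_n = 330.2 kN; R_n = 280.7 + 1·330.2 = 610.9 kN → 458 kN.
Block shear: A_gv = 1760, A_nv = 1184, A_nt = 288 mm²; R_n = min(0.6F_uA_nv, 0.6F_yA_gv) + U_bs·F_u·A_nt = 429.3 kN → 322 kN.
Bolt shear governs: 221 kN.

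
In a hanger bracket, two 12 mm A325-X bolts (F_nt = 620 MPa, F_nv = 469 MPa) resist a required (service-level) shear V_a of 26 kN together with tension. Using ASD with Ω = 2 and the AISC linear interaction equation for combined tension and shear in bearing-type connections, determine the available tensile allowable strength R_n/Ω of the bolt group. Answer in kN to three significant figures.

56.8 kN

A_b = π·12²/4 = 113.1 mm²; f_rv = 26 × 1000 / (2 × 113.1) = 114.9 MPa.
F'_nt = 1.3 F_nt − (Ω F_nt / F_nv) f_rv = 1.3·620 − (2·620/469)·114.9 = 502.1 MPa, capped at F_nt → F'_nt = 502.1 MPa.
R_n = F'_nt · A_b · n = 502.1 × 113.1 × 2 / 1000 = 113.6 kN.
Allowable strength R_n/Ω = 113.6 / 2 = 56.8 kN.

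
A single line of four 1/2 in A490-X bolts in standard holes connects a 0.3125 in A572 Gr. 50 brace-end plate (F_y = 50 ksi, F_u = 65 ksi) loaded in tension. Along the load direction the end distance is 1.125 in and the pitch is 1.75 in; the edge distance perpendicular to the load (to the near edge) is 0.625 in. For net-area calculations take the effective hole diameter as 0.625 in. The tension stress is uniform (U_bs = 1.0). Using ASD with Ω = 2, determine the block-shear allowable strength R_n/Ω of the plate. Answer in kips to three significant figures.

Shear plane L_v = 1.125 + 3·1.75 = 6.375 in; A_gv = 6.375 × 0.3125 = 1.992 in².
A_nv = (6.375 − 3.5·0.625) × 0.3125 = 1.309 in².
A_nt = (0.625 − 0.5·0.625) × 0.3125 = 0.09766 in².
0.6 F_u A_nv = 51.04 kips; 0.6 F_y A_gv = 59.77 kips → shear rupture governs the shear term.
R_n = 51.04 + 1.0 × 65 × 0.09766 = 57.38 kips.
Allowable strength R_n/Ω = 57.38 / 2 = 28.7 kips.

28.7 kips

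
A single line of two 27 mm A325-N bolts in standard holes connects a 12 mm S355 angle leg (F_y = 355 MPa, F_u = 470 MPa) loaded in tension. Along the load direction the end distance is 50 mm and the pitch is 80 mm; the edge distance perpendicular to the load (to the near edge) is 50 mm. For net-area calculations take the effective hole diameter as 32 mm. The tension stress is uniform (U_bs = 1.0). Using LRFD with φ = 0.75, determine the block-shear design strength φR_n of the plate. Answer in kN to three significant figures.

352 kN

Shear plane L_v = 50 + 1·80 = 130 mm; A_gv = 130 × 12 = 1560 mm².
A_nv = (130 − 1.5·32) × 12 = 984 mm².
A_nt = (50 − 0.5·32) × 12 = 408 mm².
0.6 F_u A_nv = 277.5 kN; 0.6 F_y A_gv = 332.3 kN → shear rupture governs the shear term.
R_n = 277.5 + 1.0 × 470 × 408 / 1000 = 469.2 kN.
Design strength φR_n = 0.75 × 469.2 = 352 kN.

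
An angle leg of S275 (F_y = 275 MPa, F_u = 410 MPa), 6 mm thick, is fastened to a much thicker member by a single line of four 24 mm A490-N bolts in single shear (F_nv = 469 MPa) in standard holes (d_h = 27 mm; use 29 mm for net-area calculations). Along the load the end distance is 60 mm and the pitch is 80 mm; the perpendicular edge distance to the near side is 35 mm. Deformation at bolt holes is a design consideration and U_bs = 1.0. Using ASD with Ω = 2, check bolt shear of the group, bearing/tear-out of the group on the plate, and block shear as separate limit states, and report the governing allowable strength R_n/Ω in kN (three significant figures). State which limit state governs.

172 kN (block shear governs)

Bolt shear: A_b = π·24²/4 = 452.4 mm²; R_n = 469 × 452.4 × 4 × 1 / 1000 = 848.7 kN → 848.7 / 2 = 424 kN.
Bearing: edge l_c = 46.5, r_n = 137.3 kN; interior l_c = 53, r_n = 141.7 kN; R_n = 137.3 + 3·141.7 = 562.4 kN → 281 kN.
Block shear: A_gv = 1800, A_nv = 1191, A_nt = 123 mm²; R_n = min(0.6F_uA_nv, 0.6F_yA_gv) + U_bs·F_u·A_nt = 343.4 kN → 172 kN.
Block shear governs: 172 kN.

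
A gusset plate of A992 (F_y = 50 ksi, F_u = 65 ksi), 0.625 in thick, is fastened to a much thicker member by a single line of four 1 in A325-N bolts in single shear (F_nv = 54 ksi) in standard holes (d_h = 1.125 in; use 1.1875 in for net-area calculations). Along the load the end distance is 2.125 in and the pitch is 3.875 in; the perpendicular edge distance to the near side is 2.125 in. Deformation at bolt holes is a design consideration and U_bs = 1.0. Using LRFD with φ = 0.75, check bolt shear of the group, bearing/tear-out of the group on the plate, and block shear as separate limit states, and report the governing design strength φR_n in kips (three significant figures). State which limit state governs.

127 kips (bolt shear governs)

Bolt shear: A_b = π·1²/4 = 0.7854 in²; R_n = 54 × 0.7854 × 4 × 1 = 169.6 kips → 0.75 × 169.6 = 127 kips.
Bearing: edge l_c = 1.562, r_n = 76.17 kips; interior l_c = 2.75, r_n = 97.5 kips; R_n = 76.17 + 3·97.5 = 368.7 kips → 277 kips.
Block shear: A_gv = 8.594, A_nv = 5.996, A_nt = 0.957 in²; R_n = min(0.6F_uA_nv, 0.6F_yA_gv) + U_bs·F_u·A_nt = 296.1 kips → 222 kips.
Bolt shear governs: 127 kips.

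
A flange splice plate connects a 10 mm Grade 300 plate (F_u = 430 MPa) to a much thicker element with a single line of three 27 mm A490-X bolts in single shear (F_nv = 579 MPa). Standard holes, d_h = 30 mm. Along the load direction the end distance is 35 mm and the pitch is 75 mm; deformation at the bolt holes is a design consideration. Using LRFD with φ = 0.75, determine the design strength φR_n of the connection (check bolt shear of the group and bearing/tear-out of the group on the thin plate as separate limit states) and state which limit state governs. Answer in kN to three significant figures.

Bolt shear: A_b = π·27²/4 = 572.6 mm²; R_n = 579 × 572.6 × 3 × 1 / 1000 = 994.5 kN → 0.75 × 994.5 = 746 kN.
Bearing (1.2 l_c t F_u ≤ 2.4 d t F_u): upper limit = 2.4·27·10·430 / 1000 = 278.6 kN.
  Edge l_c = 35 − 30/2 = 20 → r_n = 103.2 kN; interior l_c = 75 − 30 = 45 → r_n = 232.2 kN.
  R_n,bearing = 1·103.2 + 2·232.2 = 567.6 kN → 0.75 × 567.6 = 426 kN.
Bearing governs: 426 kN.

426 kN (bearing governs)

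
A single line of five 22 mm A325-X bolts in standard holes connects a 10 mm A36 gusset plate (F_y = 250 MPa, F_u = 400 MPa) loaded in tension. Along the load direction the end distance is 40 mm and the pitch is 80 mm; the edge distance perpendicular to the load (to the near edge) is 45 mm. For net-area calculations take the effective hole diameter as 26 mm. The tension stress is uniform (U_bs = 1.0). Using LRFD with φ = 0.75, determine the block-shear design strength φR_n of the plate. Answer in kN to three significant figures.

Shear plane L_v = 40 + 4·80 = 360 mm; A_gv = 360 × 10 = 3600 mm².
A_nv = (360 − 4.5·26) × 10 = 2430 mm².
A_nt = (45 − 0.5·26) × 10 = 320 mm².
0.6 F_u A_nv = 583.2 kN; 0.6 F_y A_gv = 540 kN → shear yielding governs the shear term.
R_n = 540 + 1.0 × 400 × 320 / 1000 = 668 kN.
Design strength φR_n = 0.75 × 668 = 501 kN.

501 kN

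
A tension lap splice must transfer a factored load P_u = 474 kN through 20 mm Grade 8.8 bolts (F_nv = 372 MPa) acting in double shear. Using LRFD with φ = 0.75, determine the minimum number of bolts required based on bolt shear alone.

A_b = π·20²/4 = 314.2 mm².
Per-bolt design strength φR_n = 0.75 × 372 × 314.2 × 2 / 1000 = 175.3 kN.
n ≥ 474 / 175.3 = 2.704 → use 3 bolts.

3 bolts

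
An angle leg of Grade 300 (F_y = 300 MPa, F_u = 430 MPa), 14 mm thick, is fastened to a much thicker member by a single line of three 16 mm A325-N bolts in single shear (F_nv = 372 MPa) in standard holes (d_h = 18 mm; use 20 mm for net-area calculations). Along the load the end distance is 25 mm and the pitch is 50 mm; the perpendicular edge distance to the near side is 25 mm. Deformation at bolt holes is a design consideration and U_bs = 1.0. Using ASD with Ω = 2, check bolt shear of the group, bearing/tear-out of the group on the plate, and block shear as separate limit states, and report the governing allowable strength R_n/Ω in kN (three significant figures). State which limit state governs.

112 kN (bolt shear governs)

Bolt shear: A_b = π·16²/4 = 201.1 mm²; R_n = 372 × 201.1 × 3 × 1 / 1000 = 224.4 kN → 224.4 / 2 = 112 kN.
Bearing: edge l_c = 16, r_n = 115.6 kN; interior l_c = 32, r_n = 231.2 kN; R_n = 115.6 + 2·231.2 = 577.9 kN → 289 kN.
Block shear: A_gv = 1750, A_nv = 1050, A_nt = 210 mm²; R_n = min(0.6F_uA_nv, 0.6F_yA_gv) + U_bs·F_u·A_nt = 361.2 kN → 181 kN.
Bolt shear governs: 112 kN.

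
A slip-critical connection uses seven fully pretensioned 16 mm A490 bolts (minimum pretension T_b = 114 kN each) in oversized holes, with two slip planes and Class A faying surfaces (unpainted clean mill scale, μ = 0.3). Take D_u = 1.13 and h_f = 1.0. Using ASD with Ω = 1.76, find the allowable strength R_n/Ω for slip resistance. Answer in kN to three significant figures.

307 kN

R_n = μ · D_u · h_f · T_b · n_s · n_b = 0.3 × 1.13 × 1.0 × 114 × 2 × 7 = 541 kN.
Allowable strength R_n/Ω = 541 / 1.76 = 307 kN.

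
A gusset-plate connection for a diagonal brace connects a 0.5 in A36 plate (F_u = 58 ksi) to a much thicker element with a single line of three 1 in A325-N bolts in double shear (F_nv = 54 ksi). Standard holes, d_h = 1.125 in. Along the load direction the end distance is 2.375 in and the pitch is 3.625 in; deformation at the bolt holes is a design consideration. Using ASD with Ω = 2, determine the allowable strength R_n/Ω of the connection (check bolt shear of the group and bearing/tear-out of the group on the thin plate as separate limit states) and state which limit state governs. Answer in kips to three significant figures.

101 kips (bearing governs)

Bolt shear: A_b = π·1²/4 = 0.7854 in²; R_n = 54 × 0.7854 × 3 × 2 = 254.5 kips → 254.5 / 2 = 127 kips.
Bearing (1.2 l_c t F_u ≤ 2.4 d t F_u): upper limit = 2.4·1·0.5·58 = 69.6 kips.
  Edge l_c = 2.375 − 1.125/2 = 1.812 → r_n = 63.07 kips; interior l_c = 3.625 − 1.125 = 2.5 → r_n = 69.6 kips.
  R_n,bearing = 1·63.07 + 2·69.6 = 202.3 kips → 202.3 / 2 = 101 kips.
Bearing governs: 101 kips.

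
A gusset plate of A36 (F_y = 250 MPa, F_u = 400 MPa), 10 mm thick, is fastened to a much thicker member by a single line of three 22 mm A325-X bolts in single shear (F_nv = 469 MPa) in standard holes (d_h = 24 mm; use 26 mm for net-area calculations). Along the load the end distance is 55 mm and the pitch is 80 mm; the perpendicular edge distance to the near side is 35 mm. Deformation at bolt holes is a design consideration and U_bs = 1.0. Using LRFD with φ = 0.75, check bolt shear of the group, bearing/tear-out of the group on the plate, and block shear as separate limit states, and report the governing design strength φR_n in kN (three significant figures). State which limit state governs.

Bolt shear: A_b = π·22²/4 = 380.1 mm²; R_n = 469 × 380.1 × 3 × 1 / 1000 = 534.8 kN → 0.75 × 534.8 = 401 kN.
Bearing: edge l_c = 43, r_n = 206.4 kN; interior l_c = 56, r_n = 211.2 kN; R_n = 206.4 + 2·211.2 = 628.8 kN → 472 kN.
Block shear: A_gv = 2150, A_nv = 1500, A_nt = 220 mm²; R_n = min(0.6F_uA_nv, 0.6F_yA_gv) + U_bs·F_u·A_nt = 410.5 kN → 308 kN.
Block shear governs: 308 kN.

308 kN (block shear governs)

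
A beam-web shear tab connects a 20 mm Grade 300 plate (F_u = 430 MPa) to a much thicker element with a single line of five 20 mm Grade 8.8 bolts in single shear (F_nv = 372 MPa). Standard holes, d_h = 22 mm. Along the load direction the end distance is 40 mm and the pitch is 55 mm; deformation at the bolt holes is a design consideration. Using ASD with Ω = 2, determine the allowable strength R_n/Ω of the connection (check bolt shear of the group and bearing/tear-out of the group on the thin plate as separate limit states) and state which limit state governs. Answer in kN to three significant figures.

Bolt shear: A_b = π·20²/4 = 314.2 mm²; R_n = 372 × 314.2 × 5 × 1 / 1000 = 584.3 kN → 584.3 / 2 = 292 kN.
Bearing (1.2 l_c t F_u ≤ 2.4 d t F_u): upper limit = 2.4·20·20·430 / 1000 = 412.8 kN.
  Edge l_c = 40 − 22/2 = 29 → r_n = 299.3 kN; interior l_c = 55 − 22 = 33 → r_n = 340.6 kN.
  R_n,bearing = 1·299.3 + 4·340.6 = 1662 kN → 1662 / 2 = 831 kN.
Bolt shear governs: 292 kN.

292 kN (bolt shear governs)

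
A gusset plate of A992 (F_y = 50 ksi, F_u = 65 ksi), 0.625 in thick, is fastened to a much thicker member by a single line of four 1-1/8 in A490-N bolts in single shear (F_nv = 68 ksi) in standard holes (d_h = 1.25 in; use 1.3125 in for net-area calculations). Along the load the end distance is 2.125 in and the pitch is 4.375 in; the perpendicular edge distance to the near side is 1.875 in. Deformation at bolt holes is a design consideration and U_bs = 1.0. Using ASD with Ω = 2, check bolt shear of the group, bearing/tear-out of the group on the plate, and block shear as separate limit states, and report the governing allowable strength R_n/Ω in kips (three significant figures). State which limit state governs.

Bolt shear: A_b = π·1.125²/4 = 0.994 in²; R_n = 68 × 0.994 × 4 × 1 = 270.4 kips → 270.4 / 2 = 135 kips.
Bearing: edge l_c = 1.5, r_n = 73.12 kips; interior l_c = 3.125, r_n = 109.7 kips; R_n = 73.12 + 3·109.7 = 402.2 kips → 201 kips.
Block shear: A_gv = 9.531, A_nv = 6.66, A_nt = 0.7617 in²; R_n = min(0.6F_uA_nv, 0.6F_yA_gv) + U_bs·F_u·A_nt = 309.3 kips → 155 kips.
Bolt shear governs: 135 kips.

135 kips (bolt shear governs)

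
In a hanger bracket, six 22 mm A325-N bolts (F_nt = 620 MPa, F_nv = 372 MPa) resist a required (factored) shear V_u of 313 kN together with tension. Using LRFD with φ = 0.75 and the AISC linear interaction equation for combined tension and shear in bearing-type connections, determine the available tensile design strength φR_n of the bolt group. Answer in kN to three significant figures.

A_b = π·22²/4 = 380.1 mm²; f_rv = 313 × 1000 / (6 × 380.1) = 137.2 MPa.
F'_nt = 1.3 F_nt − (F_nt / φF_nv) f_rv = 1.3·620 − (620/(0.75·372))·137.2 = 501 MPa, capped at F_nt → F'_nt = 501 MPa.
R_n = F'_nt · A_b · n = 501 × 380.1 × 6 / 1000 = 1143 kN.
Design strength φR_n = 0.75 × 1143 = 857 kN.

857 kN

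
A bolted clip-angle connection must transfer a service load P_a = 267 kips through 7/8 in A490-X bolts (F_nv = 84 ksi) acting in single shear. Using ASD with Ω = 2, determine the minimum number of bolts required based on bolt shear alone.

A_b = π·0.875²/4 = 0.6013 in².
Per-bolt allowable strength R_n/Ω = 84 × 0.6013 × 1 / 2 = 25.26 kips.
n ≥ 267 / 25.26 = 10.57 → use 11 bolts.

11 bolts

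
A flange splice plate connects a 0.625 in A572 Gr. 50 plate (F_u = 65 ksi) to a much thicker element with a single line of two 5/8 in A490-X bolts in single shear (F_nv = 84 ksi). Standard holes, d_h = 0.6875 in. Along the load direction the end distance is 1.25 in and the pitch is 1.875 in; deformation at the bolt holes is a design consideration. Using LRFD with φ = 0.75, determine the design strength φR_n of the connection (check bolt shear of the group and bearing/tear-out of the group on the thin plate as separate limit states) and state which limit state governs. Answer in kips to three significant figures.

38.7 kips (bolt shear governs)

Bolt shear: A_b = π·0.625²/4 = 0.3068 in²; R_n = 84 × 0.3068 × 2 × 1 = 51.54 kips → 0.75 × 51.54 = 38.7 kips.
Bearing (1.2 l_c t F_u ≤ 2.4 d t F_u): upper limit = 2.4·0.625·0.625·65 = 60.94 kips.
  Edge l_c = 1.25 − 0.6875/2 = 0.9062 → r_n = 44.18 kips; interior l_c = 1.875 − 0.6875 = 1.188 → r_n = 57.89 kips.
  R_n,bearing = 1·44.18 + 1·57.89 = 102.1 kips → 0.75 × 102.1 = 76.6 kips.
Bolt shear governs: 38.7 kips.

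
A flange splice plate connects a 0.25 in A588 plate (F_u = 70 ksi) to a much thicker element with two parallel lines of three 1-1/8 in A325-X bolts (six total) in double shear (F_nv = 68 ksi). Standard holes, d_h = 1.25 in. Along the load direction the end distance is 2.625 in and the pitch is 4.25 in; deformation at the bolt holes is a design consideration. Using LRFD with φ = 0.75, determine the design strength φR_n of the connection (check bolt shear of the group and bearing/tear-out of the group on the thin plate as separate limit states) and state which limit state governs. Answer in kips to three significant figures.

205 kips (bearing governs)

Bolt shear: A_b = π·1.125²/4 = 0.994 in²; R_n = 68 × 0.994 × 6 × 2 = 811.1 kips → 0.75 × 811.1 = 608 kips.
Bearing (1.2 l_c t F_u ≤ 2.4 d t F_u): upper limit = 2.4·1.125·0.25·70 = 47.25 kips.
  Edge l_c = 2.625 − 1.25/2 = 2 → r_n = 42 kips; interior l_c = 4.25 − 1.25 = 3 → r_n = 47.25 kips.
  R_n,bearing = 2·42 + 4·47.25 = 273 kips → 0.75 × 273 = 205 kips.
Bearing governs: 205 kips.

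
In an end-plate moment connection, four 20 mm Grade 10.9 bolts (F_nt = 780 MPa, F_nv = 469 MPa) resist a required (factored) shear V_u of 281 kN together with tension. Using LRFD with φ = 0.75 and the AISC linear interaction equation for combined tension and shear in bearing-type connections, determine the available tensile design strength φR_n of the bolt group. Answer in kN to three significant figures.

A_b = π·20²/4 = 314.2 mm²; f_rv = 281 × 1000 / (4 × 314.2) = 223.6 MPa.
F'_nt = 1.3 F_nt − (F_nt / φF_nv) f_rv = 1.3·780 − (780/(0.75·469))·223.6 = 518.1 MPa, capped at F_nt → F'_nt = 518.1 MPa.
R_n = F'_nt · A_b · n = 518.1 × 314.2 × 4 / 1000 = 651.1 kN.
Design strength φR_n = 0.75 × 651.1 = 488 kN.

488 kN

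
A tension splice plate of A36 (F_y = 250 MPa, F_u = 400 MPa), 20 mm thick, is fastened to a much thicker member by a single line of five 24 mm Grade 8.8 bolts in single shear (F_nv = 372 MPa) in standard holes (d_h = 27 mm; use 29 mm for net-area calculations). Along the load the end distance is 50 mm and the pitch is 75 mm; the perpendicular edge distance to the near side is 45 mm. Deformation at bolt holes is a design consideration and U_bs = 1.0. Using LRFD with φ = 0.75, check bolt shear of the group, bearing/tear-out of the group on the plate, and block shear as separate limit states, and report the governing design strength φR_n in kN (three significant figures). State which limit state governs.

Bolt shear: A_b = π·24²/4 = 452.4 mm²; R_n = 372 × 452.4 × 5 × 1 / 1000 = 841.4 kN → 0.75 × 841.4 = 631 kN.
Bearing: edge l_c = 36.5, r_n = 350.4 kN; interior l_c = 48, r_n = 460.8 kN; R_n = 350.4 + 4·460.8 = 2194 kN → 1650 kN.
Block shear: A_gv = 7000, A_nv = 4390, A_nt = 610 mm²; R_n = min(0.6F_uA_nv, 0.6F_yA_gv) + U_bs·F_u·A_nt = 1294 kN → 970 kN.
Bolt shear governs: 631 kN.

631 kN (bolt shear governs)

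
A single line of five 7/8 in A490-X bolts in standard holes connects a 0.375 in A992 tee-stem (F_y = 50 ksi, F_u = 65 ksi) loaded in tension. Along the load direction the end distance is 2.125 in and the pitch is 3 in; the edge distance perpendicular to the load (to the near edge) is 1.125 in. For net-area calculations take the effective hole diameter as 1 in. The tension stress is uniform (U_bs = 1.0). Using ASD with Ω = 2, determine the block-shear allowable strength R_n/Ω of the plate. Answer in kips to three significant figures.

78 kips

Shear plane L_v = 2.125 + 4·3 = 14.12 in; A_gv = 14.12 × 0.375 = 5.297 in².
A_nv = (14.12 − 4.5·1) × 0.375 = 3.609 in².
A_nt = (1.125 − 0.5·1) × 0.375 = 0.2344 in².
0.6 F_u A_nv = 140.8 kips; 0.6 F_y A_gv = 158.9 kips → shear rupture governs the shear term.
R_n = 140.8 + 1.0 × 65 × 0.2344 = 156 kips.
Allowable strength R_n/Ω = 156 / 2 = 78 kips.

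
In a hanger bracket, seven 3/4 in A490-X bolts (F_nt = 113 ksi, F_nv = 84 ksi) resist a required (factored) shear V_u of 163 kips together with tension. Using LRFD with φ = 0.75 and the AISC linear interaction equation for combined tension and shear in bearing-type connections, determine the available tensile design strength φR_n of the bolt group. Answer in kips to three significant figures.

A_b = π·0.75²/4 = 0.4418 in²; f_rv = 163 / (7 × 0.4418) = 52.71 ksi.
F'_nt = 1.3 F_nt − (F_nt / φF_nv) f_rv = 1.3·113 − (113/(0.75·84))·52.71 = 52.36 ksi, capped at F_nt → F'_nt = 52.36 ksi.
R_n = F'_nt · A_b · n = 52.36 × 0.4418 × 7 = 161.9 kips.
Design strength φR_n = 0.75 × 161.9 = 121 kips.

121 kips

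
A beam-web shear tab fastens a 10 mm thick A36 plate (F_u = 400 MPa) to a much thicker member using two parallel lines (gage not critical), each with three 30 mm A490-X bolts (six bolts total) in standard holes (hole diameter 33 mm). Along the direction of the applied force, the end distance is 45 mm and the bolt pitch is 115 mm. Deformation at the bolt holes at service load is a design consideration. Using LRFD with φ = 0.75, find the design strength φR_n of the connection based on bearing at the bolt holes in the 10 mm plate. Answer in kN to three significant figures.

Per bolt r_n = 1.2 l_c t F_u ≤ 2.4 d t F_u; upper limit = 2.4 × 30 × 10 × 400 / 1000 = 288 kN.
Edge bolt: l_c = 45 − 33/2 = 28.5 mm → 1.2 × 28.5 × 10 × 400 / 1000 = 136.8 → r_n = 136.8 kN.
Interior bolts: l_c = 115 − 33 = 82 mm → 1.2 × 82 × 10 × 400 / 1000 = 393.6 → r_n = 288 kN.
R_n = 2 × 136.8 + 4 × 288 = 1426 kN.
Design strength φR_n = 0.75 × 1426 = 1070 kN.

1070 kN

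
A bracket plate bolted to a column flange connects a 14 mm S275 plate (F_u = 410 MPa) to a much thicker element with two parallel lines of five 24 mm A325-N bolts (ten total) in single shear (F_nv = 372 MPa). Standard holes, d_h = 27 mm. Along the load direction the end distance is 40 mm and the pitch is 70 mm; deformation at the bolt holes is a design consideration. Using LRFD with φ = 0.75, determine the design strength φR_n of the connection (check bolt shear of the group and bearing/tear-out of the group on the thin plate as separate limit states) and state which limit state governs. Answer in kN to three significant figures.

Bolt shear: A_b = π·24²/4 = 452.4 mm²; R_n = 372 × 452.4 × 10 × 1 / 1000 = 1683 kN → 0.75 × 1683 = 1260 kN.
Bearing (1.2 l_c t F_u ≤ 2.4 d t F_u): upper limit = 2.4·24·14·410 / 1000 = 330.6 kN.
  Edge l_c = 40 − 27/2 = 26.5 → r_n = 182.5 kN; interior l_c = 70 − 27 = 43 → r_n = 296.2 kN.
  R_n,bearing = 2·182.5 + 8·296.2 = 2735 kN → 0.75 × 2735 = 2050 kN.
Bolt shear governs: 1260 kN.

1260 kN (bolt shear governs)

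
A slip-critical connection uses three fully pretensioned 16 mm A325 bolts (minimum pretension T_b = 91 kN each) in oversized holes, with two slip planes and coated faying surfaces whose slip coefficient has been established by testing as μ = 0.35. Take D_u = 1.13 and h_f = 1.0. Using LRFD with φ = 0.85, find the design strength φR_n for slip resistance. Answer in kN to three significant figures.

184 kN

R_n = μ · D_u · h_f · T_b · n_s · n_b = 0.35 × 1.13 × 1.0 × 91 × 2 × 3 = 215.9 kN.
Design strength φR_n = 0.85 × 215.9 = 184 kN.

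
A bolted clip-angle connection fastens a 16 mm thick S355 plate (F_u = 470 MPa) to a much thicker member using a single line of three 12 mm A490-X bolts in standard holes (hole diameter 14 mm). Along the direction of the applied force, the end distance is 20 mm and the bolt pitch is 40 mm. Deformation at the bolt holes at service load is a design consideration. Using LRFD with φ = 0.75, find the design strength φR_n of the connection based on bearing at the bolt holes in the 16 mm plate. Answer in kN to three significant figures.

413 kN

Per bolt r_n = 1.2 l_c t F_u ≤ 2.4 d t F_u; upper limit = 2.4 × 12 × 16 × 470 / 1000 = 216.6 kN.
Edge bolt: l_c = 20 − 14/2 = 13 mm → 1.2 × 13 × 16 × 470 / 1000 = 117.3 → r_n = 117.3 kN.
Interior bolts: l_c = 40 − 14 = 26 mm → 1.2 × 26 × 16 × 470 / 1000 = 234.6 → r_n = 216.6 kN.
R_n = 1 × 117.3 + 2 × 216.6 = 550.5 kN.
Design strength φR_n = 0.75 × 550.5 = 413 kN.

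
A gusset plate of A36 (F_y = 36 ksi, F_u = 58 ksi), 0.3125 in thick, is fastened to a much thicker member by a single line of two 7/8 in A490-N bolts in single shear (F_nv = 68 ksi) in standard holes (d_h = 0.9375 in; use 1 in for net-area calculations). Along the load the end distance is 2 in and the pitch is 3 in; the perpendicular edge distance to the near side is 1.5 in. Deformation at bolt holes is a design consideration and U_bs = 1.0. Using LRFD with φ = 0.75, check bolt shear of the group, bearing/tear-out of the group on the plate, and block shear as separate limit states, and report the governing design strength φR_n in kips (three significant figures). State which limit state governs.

38.9 kips (block shear governs)

Bolt shear: A_b = π·0.875²/4 = 0.6013 in²; R_n = 68 × 0.6013 × 2 × 1 = 81.78 kips → 0.75 × 81.78 = 61.3 kips.
Bearing: edge l_c = 1.531, r_n = 33.3 kips; interior l_c = 2.062, r_n = 38.06 kips; R_n = 33.3 + 1·38.06 = 71.37 kips → 53.5 kips.
Block shear: A_gv = 1.562, A_nv = 1.094, A_nt = 0.3125 in²; R_n = min(0.6F_uA_nv, 0.6F_yA_gv) + U_bs·F_u·A_nt = 51.88 kips → 38.9 kips.
Block shear governs: 38.9 kips.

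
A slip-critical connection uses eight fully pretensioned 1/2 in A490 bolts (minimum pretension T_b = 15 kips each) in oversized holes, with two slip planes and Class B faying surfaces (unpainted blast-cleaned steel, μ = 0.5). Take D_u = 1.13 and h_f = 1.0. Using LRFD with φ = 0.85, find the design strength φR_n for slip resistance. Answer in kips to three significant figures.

R_n = μ · D_u · h_f · T_b · n_s · n_b = 0.5 × 1.13 × 1.0 × 15 × 2 × 8 = 135.6 kips.
Design strength φR_n = 0.85 × 135.6 = 115 kips.

115 kips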